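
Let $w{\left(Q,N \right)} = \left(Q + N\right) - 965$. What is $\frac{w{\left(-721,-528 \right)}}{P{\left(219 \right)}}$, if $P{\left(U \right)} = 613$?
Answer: $- \frac{2214}{613} \approx -3.6117$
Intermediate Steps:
$w{\left(Q,N \right)} = -965 + N + Q$ ($w{\left(Q,N \right)} = \left(N + Q\right) - 965 = -965 + N + Q$)
$\frac{w{\left(-721,-528 \right)}}{P{\left(219 \right)}} = \frac{-965 - 528 - 721}{613} = \left(-2214\right) \frac{1}{613} = - \frac{2214}{613}$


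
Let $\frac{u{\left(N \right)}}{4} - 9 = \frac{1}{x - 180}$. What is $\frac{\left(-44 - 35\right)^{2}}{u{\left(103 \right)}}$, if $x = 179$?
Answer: $\frac{6241}{32} \approx 195.03$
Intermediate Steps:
$u{\left(N \right)} = 32$ ($u{\left(N \right)} = 36 + \frac{4}{179 - 180} = 36 + \frac{4}{-1} = 36 + 4 \left(-1\right) = 36 - 4 = 32$)
$\frac{\left(-44 - 35\right)^{2}}{u{\left(103 \right)}} = \frac{\left(-44 - 35\right)^{2}}{32} = \left(-79\right)^{2} \cdot \frac{1}{32} = 6241 \cdot \frac{1}{32} = \frac{6241}{32}$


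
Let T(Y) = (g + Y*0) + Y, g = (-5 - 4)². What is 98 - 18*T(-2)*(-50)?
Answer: 71198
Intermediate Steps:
g = 81 (g = (-9)² = 81)
T(Y) = 81 + Y (T(Y) = (81 + Y*0) + Y = (81 + 0) + Y = 81 + Y)
98 - 18*T(-2)*(-50) = 98 - 18*(81 - 2)*(-50) = 98 - 18*79*(-50) = 98 - 1422*(-50) = 98 + 71100 = 71198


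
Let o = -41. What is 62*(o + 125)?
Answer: 5208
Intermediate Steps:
62*(o + 125) = 62*(-41 + 125) = 62*84 = 5208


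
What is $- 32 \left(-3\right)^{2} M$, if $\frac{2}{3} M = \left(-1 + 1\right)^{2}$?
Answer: $0$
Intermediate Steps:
$M = 0$ ($M = \frac{3 \left(-1 + 1\right)^{2}}{2} = \frac{3 \cdot 0^{2}}{2} = \frac{3}{2} \cdot 0 = 0$)
$- 32 \left(-3\right)^{2} M = - 32 \left(-3\right)^{2} \cdot 0 = \left(-32\right) 9 \cdot 0 = \left(-288\right) 0 = 0$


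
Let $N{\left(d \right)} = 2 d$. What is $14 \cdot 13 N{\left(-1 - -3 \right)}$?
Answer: $728$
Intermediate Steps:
$14 \cdot 13 N{\left(-1 - -3 \right)} = 14 \cdot 13 \cdot 2 \left(-1 - -3\right) = 182 \cdot 2 \left(-1 + 3\right) = 182 \cdot 2 \cdot 2 = 182 \cdot 4 = 728$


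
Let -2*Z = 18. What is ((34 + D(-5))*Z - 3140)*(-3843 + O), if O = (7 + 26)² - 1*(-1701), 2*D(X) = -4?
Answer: 3609684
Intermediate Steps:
Z = -9 (Z = -½*18 = -9)
D(X) = -2 (D(X) = (½)*(-4) = -2)
O = 2790 (O = 33² + 1701 = 1089 + 1701 = 2790)
((34 + D(-5))*Z - 3140)*(-3843 + O) = ((34 - 2)*(-9) - 3140)*(-3843 + 2790) = (32*(-9) - 3140)*(-1053) = (-288 - 3140)*(-1053) = -3428*(-1053) = 3609684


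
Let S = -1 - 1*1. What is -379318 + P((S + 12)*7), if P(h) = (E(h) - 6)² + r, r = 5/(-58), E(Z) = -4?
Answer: -21994649/58 ≈ -3.7922e+5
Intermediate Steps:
S = -2 (S = -1 - 1 = -2)
r = -5/58 (r = 5*(-1/58) = -5/58 ≈ -0.086207)
P(h) = 5795/58 (P(h) = (-4 - 6)² - 5/58 = (-10)² - 5/58 = 100 - 5/58 = 5795/58)
-379318 + P((S + 12)*7) = -379318 + 5795/58 = -21994649/58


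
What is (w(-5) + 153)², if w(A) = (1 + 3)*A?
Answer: 17689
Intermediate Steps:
w(A) = 4*A
(w(-5) + 153)² = (4*(-5) + 153)² = (-20 + 153)² = 133² = 17689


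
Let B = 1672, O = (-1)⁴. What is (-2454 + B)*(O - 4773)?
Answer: 3731704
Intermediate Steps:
O = 1
(-2454 + B)*(O - 4773) = (-2454 + 1672)*(1 - 4773) = -782*(-4772) = 3731704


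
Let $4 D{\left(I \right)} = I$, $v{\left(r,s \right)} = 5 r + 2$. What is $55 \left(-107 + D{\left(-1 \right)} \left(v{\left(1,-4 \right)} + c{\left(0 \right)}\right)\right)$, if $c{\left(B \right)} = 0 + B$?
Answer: $- \frac{23925}{4} \approx -5981.3$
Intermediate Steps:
$c{\left(B \right)} = B$
$v{\left(r,s \right)} = 2 + 5 r$
$D{\left(I \right)} = \frac{I}{4}$
$55 \left(-107 + D{\left(-1 \right)} \left(v{\left(1,-4 \right)} + c{\left(0 \right)}\right)\right) = 55 \left(-107 + \frac{1}{4} \left(-1\right) \left(\left(2 + 5 \cdot 1\right) + 0\right)\right) = 55 \left(-107 - \frac{\left(2 + 5\right) + 0}{4}\right) = 55 \left(-107 - \frac{7 + 0}{4}\right) = 55 \left(-107 - \frac{7}{4}\right) = 55 \left(- \frac{435}{4}\right) = - \frac{23925}{4}$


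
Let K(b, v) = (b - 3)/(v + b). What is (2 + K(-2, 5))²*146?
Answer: 146/9 ≈ 16.222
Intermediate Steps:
K(b, v) = (-3 + b)/(b + v)
(2 + K(-2, 5))²*146 = (2 + (-3 - 2)/(-2 + 5))²*146 = (2 - 5/3)²*146 = (⅓)²*146 = (⅑)*146 = 146/9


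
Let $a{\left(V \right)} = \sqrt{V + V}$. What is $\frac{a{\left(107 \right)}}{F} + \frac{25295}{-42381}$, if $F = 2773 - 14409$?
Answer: $- \frac{25295}{42381} - \frac{\sqrt{214}}{11636} \approx -0.5981$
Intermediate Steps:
$F = -11636$
$a{\left(V \right)} = \sqrt{2} \sqrt{V}$ ($a{\left(V \right)} = \sqrt{2 V} = \sqrt{2} \sqrt{V}$)
$\frac{a{\left(107 \right)}}{F} + \frac{25295}{-42381} = \frac{\sqrt{2} \sqrt{107}}{-11636} + \frac{25295}{-42381} = \sqrt{214} \left(- \frac{1}{11636}\right) + 25295 \left(- \frac{1}{42381}\right) = - \frac{\sqrt{214}}{11636} - \frac{25295}{42381} = - \frac{25295}{42381} - \frac{\sqrt{214}}{11636}$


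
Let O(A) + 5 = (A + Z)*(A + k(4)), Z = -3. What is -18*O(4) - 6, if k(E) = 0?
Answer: 12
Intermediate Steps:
O(A) = -5 + A*(-3 + A) (O(A) = -5 + (A - 3)*(A + 0) = -5 + (-3 + A)*A = -5 + A*(-3 + A))
-18*O(4) - 6 = -18*(-5 + 4² - 3*4) - 6 = -18*(-5 + 16 - 12) - 6 = -18*(-1) - 6 = 18 - 6 = 12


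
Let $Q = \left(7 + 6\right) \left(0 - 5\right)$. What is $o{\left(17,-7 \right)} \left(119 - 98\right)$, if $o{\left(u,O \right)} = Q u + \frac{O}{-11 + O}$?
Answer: $- \frac{139181}{6} \approx -23197.0$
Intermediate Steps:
$Q = -65$ ($Q = 13 \left(-5\right) = -65$)
$o{\left(u,O \right)} = - 65 u + \frac{O}{-11 + O}$
$o{\left(17,-7 \right)} \left(119 - 98\right) = \frac{-7 + 715 \cdot 17 - \left(-455\right) 17}{-11 - 7} \left(119 - 98\right) = \frac{-7 + 12155 + 7735}{-18} \cdot 21 = \left(- \frac{1}{18}\right) 19883 \cdot 21 = \left(- \frac{19883}{18}\right) 21 = - \frac{139181}{6}$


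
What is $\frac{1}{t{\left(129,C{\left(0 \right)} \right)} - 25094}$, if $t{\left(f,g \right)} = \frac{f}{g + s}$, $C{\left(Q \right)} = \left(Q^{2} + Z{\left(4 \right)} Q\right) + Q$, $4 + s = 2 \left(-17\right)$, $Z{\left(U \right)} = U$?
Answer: $- \frac{38}{953701} \approx -3.9845 \cdot 10^{-5}$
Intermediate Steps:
$s = -38$ ($s = -4 + 2 \left(-17\right) = -4 - 34 = -38$)
$C{\left(Q \right)} = Q^{2} + 5 Q$ ($C{\left(Q \right)} = \left(Q^{2} + 4 Q\right) + Q = Q^{2} + 5 Q$)
$t{\left(f,g \right)} = \frac{f}{-38 + g}$ ($t{\left(f,g \right)} = \frac{f}{g - 38} = \frac{f}{-38 + g}$)
$\frac{1}{t{\left(129,C{\left(0 \right)} \right)} - 25094} = \frac{1}{\frac{129}{-38 + 0 \left(5 + 0\right)} - 25094} = \frac{1}{\frac{129}{-38 + 0 \cdot 5} - 25094} = \frac{1}{\frac{129}{-38 + 0} - 25094} = \frac{1}{\frac{129}{-38} - 25094} = \frac{1}{129 \left(- \frac{1}{38}\right) - 25094} = \frac{1}{- \frac{129}{38} - 25094} = \frac{1}{- \frac{953701}{38}} = - \frac{38}{953701}$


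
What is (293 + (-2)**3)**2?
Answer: 81225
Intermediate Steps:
(293 + (-2)**3)**2 = (293 - 8)**2 = 285**2 = 81225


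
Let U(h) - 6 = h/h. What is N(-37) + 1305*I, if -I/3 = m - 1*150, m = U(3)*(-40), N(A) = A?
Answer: 1683413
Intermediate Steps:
U(h) = 7 (U(h) = 6 + h/h = 6 + 1 = 7)
m = -280 (m = 7*(-40) = -280)
I = 1290 (I = -3*(-280 - 1*150) = -3*(-280 - 150) = -3*(-430) = 1290)
N(-37) + 1305*I = -37 + 1305*1290 = -37 + 1683450 = 1683413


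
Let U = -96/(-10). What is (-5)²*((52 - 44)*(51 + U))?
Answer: 12120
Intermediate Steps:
U = 48/5 (U = -96*(-⅒) = 48/5 ≈ 9.6000)
(-5)²*((52 - 44)*(51 + U)) = (-5)²*((52 - 44)*(51 + 48/5)) = 25*(8*(303/5)) = 25*(2424/5) = 12120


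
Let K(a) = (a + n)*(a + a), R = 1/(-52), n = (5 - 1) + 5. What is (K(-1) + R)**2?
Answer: 693889/2704 ≈ 256.62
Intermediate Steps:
n = 9 (n = 4 + 5 = 9)
R = -1/52 ≈ -0.019231
K(a) = 2*a*(9 + a) (K(a) = (a + 9)*(a + a) = (9 + a)*(2*a) = 2*a*(9 + a))
(K(-1) + R)**2 = (2*(-1)*(9 - 1) - 1/52)**2 = (2*(-1)*8 - 1/52)**2 = (-16 - 1/52)**2 = (-833/52)**2 = 693889/2704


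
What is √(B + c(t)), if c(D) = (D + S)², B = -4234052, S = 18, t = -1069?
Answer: I*√3129451 ≈ 1769.0*I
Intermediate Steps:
c(D) = (18 + D)² (c(D) = (D + 18)² = (18 + D)²)
√(B + c(t)) = √(-4234052 + (18 - 1069)²) = √(-4234052 + (-1051)²) = √(-4234052 + 1104601) = √(-3129451) = I*√3129451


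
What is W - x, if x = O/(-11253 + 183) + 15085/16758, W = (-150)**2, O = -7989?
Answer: 1840254841/81795 ≈ 22498.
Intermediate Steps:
W = 22500
x = 132659/81795 (x = -7989/(-11253 + 183) + 15085/16758 = -7989/(-11070) + 15085*(1/16758) = -7989*(-1/11070) + 2155/2394 = 2663/3690 + 2155/2394 = 132659/81795 ≈ 1.6218)
W - x = 22500 - 1*132659/81795 = 22500 - 132659/81795 = 1840254841/81795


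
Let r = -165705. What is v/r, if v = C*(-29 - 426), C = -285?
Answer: -8645/11047 ≈ -0.78257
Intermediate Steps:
v = 129675 (v = -285*(-29 - 426) = -285*(-455) = 129675)
v/r = 129675/(-165705) = 129675*(-1/165705) = -8645/11047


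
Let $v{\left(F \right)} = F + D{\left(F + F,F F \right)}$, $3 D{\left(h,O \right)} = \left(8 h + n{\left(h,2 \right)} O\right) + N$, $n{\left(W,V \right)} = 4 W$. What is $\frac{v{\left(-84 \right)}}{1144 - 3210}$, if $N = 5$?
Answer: $\frac{4743223}{6198} \approx 765.28$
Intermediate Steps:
$D{\left(h,O \right)} = \frac{5}{3} + \frac{8 h}{3} + \frac{4 O h}{3}$ ($D{\left(h,O \right)} = \frac{\left(8 h + 4 h O\right) + 5}{3} = \frac{\left(8 h + 4 O h\right) + 5}{3} = \frac{5 + 8 h + 4 O h}{3} = \frac{5}{3} + \frac{8 h}{3} + \frac{4 O h}{3}$)
$v{\left(F \right)} = \frac{5}{3} + \frac{8 F^{3}}{3} + \frac{19 F}{3}$ ($v{\left(F \right)} = F + \left(\frac{5}{3} + \frac{8 \left(F + F\right)}{3} + \frac{4 F F \left(F + F\right)}{3}\right) = F + \left(\frac{5}{3} + \frac{8 \cdot 2 F}{3} + \frac{4 F^{2} \cdot 2 F}{3}\right) = F + \left(\frac{5}{3} + \frac{16 F}{3} + \frac{8 F^{3}}{3}\right) = F + \left(\frac{5}{3} + \frac{8 F^{3}}{3} + \frac{16 F}{3}\right) = \frac{5}{3} + \frac{8 F^{3}}{3} + \frac{19 F}{3}$)
$\frac{v{\left(-84 \right)}}{1144 - 3210} = \frac{\frac{5}{3} + \frac{8 \left(-84\right)^{3}}{3} + \frac{19}{3} \left(-84\right)}{1144 - 3210} = \frac{\frac{5}{3} + \frac{8}{3} \left(-592704\right) - 532}{1144 - 3210} = \frac{\frac{5}{3} - 1580544 - 532}{-2066} = \left(- \frac{4743223}{3}\right) \left(- \frac{1}{2066}\right) = \frac{4743223}{6198}$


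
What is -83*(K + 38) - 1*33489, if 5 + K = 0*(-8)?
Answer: -36228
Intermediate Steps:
K = -5 (K = -5 + 0*(-8) = -5 + 0 = -5)
-83*(K + 38) - 1*33489 = -83*(-5 + 38) - 1*33489 = -83*33 - 33489 = -2739 - 33489 = -36228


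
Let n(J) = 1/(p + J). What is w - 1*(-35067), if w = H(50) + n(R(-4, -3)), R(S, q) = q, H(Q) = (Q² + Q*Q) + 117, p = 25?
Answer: 884049/22 ≈ 40184.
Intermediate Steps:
H(Q) = 117 + 2*Q² (H(Q) = (Q² + Q²) + 117 = 2*Q² + 117 = 117 + 2*Q²)
n(J) = 1/(25 + J)
w = 112575/22 (w = (117 + 2*50²) + 1/(25 - 3) = (117 + 2*2500) + 1/22 = (117 + 5000) + 1/22 = 5117 + 1/22 = 112575/22 ≈ 5117.0)
w - 1*(-35067) = 112575/22 - 1*(-35067) = 112575/22 + 35067 = 884049/22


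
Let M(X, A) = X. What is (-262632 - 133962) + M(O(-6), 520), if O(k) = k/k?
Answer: -396593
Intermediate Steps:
O(k) = 1
(-262632 - 133962) + M(O(-6), 520) = (-262632 - 133962) + 1 = -396594 + 1 = -396593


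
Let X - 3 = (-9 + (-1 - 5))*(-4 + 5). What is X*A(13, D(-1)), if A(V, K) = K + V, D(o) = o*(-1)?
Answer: -168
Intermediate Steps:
D(o) = -o
X = -12 (X = 3 + (-9 + (-1 - 5))*(-4 + 5) = 3 + (-9 - 6)*1 = 3 - 15*1 = 3 - 15 = -12)
X*A(13, D(-1)) = -12*(-1*(-1) + 13) = -12*(1 + 13) = -12*14 = -168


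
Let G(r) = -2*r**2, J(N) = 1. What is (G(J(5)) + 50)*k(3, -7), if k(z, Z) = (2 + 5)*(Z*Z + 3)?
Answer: 17472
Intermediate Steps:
k(z, Z) = 21 + 7*Z**2 (k(z, Z) = 7*(Z**2 + 3) = 7*(3 + Z**2) = 21 + 7*Z**2)
(G(J(5)) + 50)*k(3, -7) = (-2*1**2 + 50)*(21 + 7*(-7)**2) = (-2*1 + 50)*(21 + 7*49) = (-2 + 50)*(21 + 343) = 48*364 = 17472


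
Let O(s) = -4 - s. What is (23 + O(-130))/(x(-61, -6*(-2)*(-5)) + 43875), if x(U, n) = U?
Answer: 149/43814 ≈ 0.0034007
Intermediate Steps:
(23 + O(-130))/(x(-61, -6*(-2)*(-5)) + 43875) = (23 + (-4 - 1*(-130)))/(-61 + 43875) = (23 + (-4 + 130))/43814 = (23 + 126)*(1/43814) = 149*(1/43814) = 149/43814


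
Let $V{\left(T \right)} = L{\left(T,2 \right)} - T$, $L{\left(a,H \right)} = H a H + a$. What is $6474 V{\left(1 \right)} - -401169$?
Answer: $427065$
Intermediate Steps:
$L{\left(a,H \right)} = a + a H^{2}$ ($L{\left(a,H \right)} = a H^{2} + a = a + a H^{2}$)
$V{\left(T \right)} = 4 T$ ($V{\left(T \right)} = T \left(1 + 2^{2}\right) - T = T \left(1 + 4\right) - T = T 5 - T = 5 T - T = 4 T$)
$6474 V{\left(1 \right)} - -401169 = 6474 \cdot 4 \cdot 1 - -401169 = 6474 \cdot 4 + 401169 = 25896 + 401169 = 427065$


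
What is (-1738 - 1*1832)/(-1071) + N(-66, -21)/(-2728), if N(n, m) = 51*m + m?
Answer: 7639/2046 ≈ 3.7336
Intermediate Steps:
N(n, m) = 52*m
(-1738 - 1*1832)/(-1071) + N(-66, -21)/(-2728) = (-1738 - 1*1832)/(-1071) + (52*(-21))/(-2728) = (-1738 - 1832)*(-1/1071) - 1092*(-1/2728) = -3570*(-1/1071) + 273/682 = 10/3 + 273/682 = 7639/2046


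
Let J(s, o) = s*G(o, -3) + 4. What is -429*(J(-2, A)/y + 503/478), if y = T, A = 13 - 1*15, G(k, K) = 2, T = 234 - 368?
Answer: -215787/478 ≈ -451.44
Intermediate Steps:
T = -134
A = -2 (A = 13 - 15 = -2)
y = -134
J(s, o) = 4 + 2*s (J(s, o) = s*2 + 4 = 2*s + 4 = 4 + 2*s)
-429*(J(-2, A)/y + 503/478) = -429*((4 + 2*(-2))/(-134) + 503/478) = -429*((4 - 4)*(-1/134) + 503*(1/478)) = -429*(0*(-1/134) + 503/478) = -429*(0 + 503/478) = -429*503/478 = -215787/478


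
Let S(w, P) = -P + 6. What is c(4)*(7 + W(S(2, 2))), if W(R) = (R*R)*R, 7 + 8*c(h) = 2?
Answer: -355/8 ≈ -44.375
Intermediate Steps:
c(h) = -5/8 (c(h) = -7/8 + (⅛)*2 = -7/8 + ¼ = -5/8)
S(w, P) = 6 - P
W(R) = R³ (W(R) = R²*R = R³)
c(4)*(7 + W(S(2, 2))) = -5*(7 + (6 - 1*2)³)/8 = -5*(7 + (6 - 2)³)/8 = -5*(7 + 4³)/8 = -5*(7 + 64)/8 = -5/8*71 = -355/8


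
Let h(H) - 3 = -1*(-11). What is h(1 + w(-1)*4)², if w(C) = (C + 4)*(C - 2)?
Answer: 196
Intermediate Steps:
w(C) = (-2 + C)*(4 + C) (w(C) = (4 + C)*(-2 + C) = (-2 + C)*(4 + C))
h(H) = 14 (h(H) = 3 - 1*(-11) = 3 + 11 = 14)
h(1 + w(-1)*4)² = 14² = 196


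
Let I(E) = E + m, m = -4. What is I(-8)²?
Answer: 144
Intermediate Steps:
I(E) = -4 + E (I(E) = E - 4 = -4 + E)
I(-8)² = (-4 - 8)² = (-12)² = 144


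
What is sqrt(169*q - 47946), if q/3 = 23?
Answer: I*sqrt(36285) ≈ 190.49*I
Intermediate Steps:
q = 69 (q = 3*23 = 69)
sqrt(169*q - 47946) = sqrt(169*69 - 47946) = sqrt(11661 - 47946) = sqrt(-36285) = I*sqrt(36285)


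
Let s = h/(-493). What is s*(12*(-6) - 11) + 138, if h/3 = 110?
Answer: 95424/493 ≈ 193.56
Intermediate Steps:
h = 330 (h = 3*110 = 330)
s = -330/493 (s = 330/(-493) = 330*(-1/493) = -330/493 ≈ -0.66937)
s*(12*(-6) - 11) + 138 = -330*(12*(-6) - 11)/493 + 138 = -330*(-72 - 11)/493 + 138 = -330/493*(-83) + 138 = 27390/493 + 138 = 95424/493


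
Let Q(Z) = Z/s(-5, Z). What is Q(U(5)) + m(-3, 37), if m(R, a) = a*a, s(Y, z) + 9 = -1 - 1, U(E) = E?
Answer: 15054/11 ≈ 1368.5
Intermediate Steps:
s(Y, z) = -11 (s(Y, z) = -9 + (-1 - 1) = -9 - 2 = -11)
m(R, a) = a**2
Q(Z) = -Z/11 (Q(Z) = Z/(-11) = Z*(-1/11) = -Z/11)
Q(U(5)) + m(-3, 37) = -1/11*5 + 37**2 = -5/11 + 1369 = 15054/11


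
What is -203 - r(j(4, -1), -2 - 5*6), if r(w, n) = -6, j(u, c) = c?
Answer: -197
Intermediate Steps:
-203 - r(j(4, -1), -2 - 5*6) = -203 - 1*(-6) = -203 + 6 = -197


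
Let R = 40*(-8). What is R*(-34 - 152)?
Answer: 59520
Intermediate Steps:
R = -320
R*(-34 - 152) = -320*(-34 - 152) = -320*(-186) = 59520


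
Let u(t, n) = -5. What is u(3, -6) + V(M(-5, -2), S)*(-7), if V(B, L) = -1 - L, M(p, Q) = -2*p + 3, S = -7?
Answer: -47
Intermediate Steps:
M(p, Q) = 3 - 2*p
u(3, -6) + V(M(-5, -2), S)*(-7) = -5 + (-1 - 1*(-7))*(-7) = -5 + (-1 + 7)*(-7) = -5 + 6*(-7) = -5 - 42 = -47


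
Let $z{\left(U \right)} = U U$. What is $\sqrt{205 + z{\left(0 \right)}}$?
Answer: $\sqrt{205} \approx 14.318$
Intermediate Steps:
$z{\left(U \right)} = U^{2}$
$\sqrt{205 + z{\left(0 \right)}} = \sqrt{205 + 0^{2}} = \sqrt{205 + 0} = \sqrt{205}$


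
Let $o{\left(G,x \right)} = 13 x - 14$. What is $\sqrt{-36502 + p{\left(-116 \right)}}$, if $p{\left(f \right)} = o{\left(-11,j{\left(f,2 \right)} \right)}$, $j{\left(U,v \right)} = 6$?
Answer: $i \sqrt{36438} \approx 190.89 i$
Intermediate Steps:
$o{\left(G,x \right)} = -14 + 13 x$
$p{\left(f \right)} = 64$ ($p{\left(f \right)} = -14 + 13 \cdot 6 = -14 + 78 = 64$)
$\sqrt{-36502 + p{\left(-116 \right)}} = \sqrt{-36502 + 64} = \sqrt{-36438} = i \sqrt{36438}$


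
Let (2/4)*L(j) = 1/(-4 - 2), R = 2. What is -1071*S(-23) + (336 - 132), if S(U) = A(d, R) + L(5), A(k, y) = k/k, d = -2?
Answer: -510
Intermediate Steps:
L(j) = -1/3 (L(j) = 2/(-4 - 2) = 2/(-6) = 2*(-1/6) = -1/3)
A(k, y) = 1
S(U) = 2/3 (S(U) = 1 - 1/3 = 2/3)
-1071*S(-23) + (336 - 132) = -1071*2/3 + (336 - 132) = -714 + 204 = -510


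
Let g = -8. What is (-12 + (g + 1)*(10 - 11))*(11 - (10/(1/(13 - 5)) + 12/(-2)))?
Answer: 315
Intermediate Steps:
(-12 + (g + 1)*(10 - 11))*(11 - (10/(1/(13 - 5)) + 12/(-2))) = (-12 + (-8 + 1)*(10 - 11))*(11 - (10/(1/(13 - 5)) + 12/(-2))) = (-12 - 7*(-1))*(11 - (10/(1/8) + 12*(-½))) = (-12 + 7)*(11 - (10/(⅛) - 6)) = -5*(11 - (10*8 - 6)) = -5*(11 - (80 - 6)) = -5*(11 - 1*74) = -5*(11 - 74) = -5*(-63) = 315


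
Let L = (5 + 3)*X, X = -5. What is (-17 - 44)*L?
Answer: 2440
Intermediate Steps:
L = -40 (L = (5 + 3)*(-5) = 8*(-5) = -40)
(-17 - 44)*L = (-17 - 44)*(-40) = -61*(-40) = 2440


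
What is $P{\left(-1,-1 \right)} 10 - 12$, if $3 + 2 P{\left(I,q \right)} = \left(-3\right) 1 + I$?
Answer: $-47$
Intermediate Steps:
$P{\left(I,q \right)} = -3 + \frac{I}{2}$ ($P{\left(I,q \right)} = - \frac{3}{2} + \frac{\left(-3\right) 1 + I}{2} = - \frac{3}{2} + \frac{-3 + I}{2} = - \frac{3}{2} + \left(- \frac{3}{2} + \frac{I}{2}\right) = -3 + \frac{I}{2}$)
$P{\left(-1,-1 \right)} 10 - 12 = \left(-3 + \frac{1}{2} \left(-1\right)\right) 10 - 12 = \left(-3 - \frac{1}{2}\right) 10 - 12 = \left(- \frac{7}{2}\right) 10 - 12 = -35 - 12 = -47$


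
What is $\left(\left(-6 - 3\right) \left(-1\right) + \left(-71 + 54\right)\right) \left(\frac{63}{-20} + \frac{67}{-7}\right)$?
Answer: $\frac{3562}{35} \approx 101.77$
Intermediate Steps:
$\left(\left(-6 - 3\right) \left(-1\right) + \left(-71 + 54\right)\right) \left(\frac{63}{-20} + \frac{67}{-7}\right) = \left(\left(-9\right) \left(-1\right) - 17\right) \left(63 \left(- \frac{1}{20}\right) + 67 \left(- \frac{1}{7}\right)\right) = \left(9 - 17\right) \left(- \frac{63}{20} - \frac{67}{7}\right) = \left(-8\right) \left(- \frac{1781}{140}\right) = \frac{3562}{35}$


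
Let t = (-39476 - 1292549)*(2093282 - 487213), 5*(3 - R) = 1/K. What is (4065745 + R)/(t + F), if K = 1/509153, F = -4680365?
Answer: -6606529/3565547900150 ≈ -1.8529e-6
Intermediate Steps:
K = 1/509153 ≈ 1.9640e-6
R = -509138/5 (R = 3 - 1/(5*1/509153) = 3 - ⅕*509153 = 3 - 509153/5 = -509138/5 ≈ -1.0183e+5)
t = -2139324059725 (t = -1332025*1606069 = -2139324059725)
(4065745 + R)/(t + F) = (4065745 - 509138/5)/(-2139324059725 - 4680365) = (19819587/5)/(-2139328740090) = (19819587/5)*(-1/2139328740090) = -6606529/3565547900150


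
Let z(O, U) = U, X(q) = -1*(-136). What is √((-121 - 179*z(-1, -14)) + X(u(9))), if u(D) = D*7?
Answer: √2521 ≈ 50.210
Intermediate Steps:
u(D) = 7*D
X(q) = 136
√((-121 - 179*z(-1, -14)) + X(u(9))) = √((-121 - 179*(-14)) + 136) = √((-121 + 2506) + 136) = √(2385 + 136) = √2521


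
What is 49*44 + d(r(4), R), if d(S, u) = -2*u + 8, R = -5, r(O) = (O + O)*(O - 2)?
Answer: 2174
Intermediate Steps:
r(O) = 2*O*(-2 + O) (r(O) = (2*O)*(-2 + O) = 2*O*(-2 + O))
d(S, u) = 8 - 2*u
49*44 + d(r(4), R) = 49*44 + (8 - 2*(-5)) = 2156 + (8 + 10) = 2156 + 18 = 2174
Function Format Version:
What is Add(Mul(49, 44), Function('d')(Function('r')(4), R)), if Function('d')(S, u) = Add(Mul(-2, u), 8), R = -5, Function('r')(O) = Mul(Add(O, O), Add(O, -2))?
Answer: 2174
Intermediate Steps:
Function('r')(O) = Mul(2, O, Add(-2, O)) (Function('r')(O) = Mul(Mul(2, O), Add(-2, O)) = Mul(2, O, Add(-2, O)))
Function('d')(S, u) = Add(8, Mul(-2, u))
Add(Mul(49, 44), Function('d')(Function('r')(4), R)) = Add(Mul(49, 44), Add(8, Mul(-2, -5))) = Add(2156, Add(8, 10)) = Add(2156, 18) = 2174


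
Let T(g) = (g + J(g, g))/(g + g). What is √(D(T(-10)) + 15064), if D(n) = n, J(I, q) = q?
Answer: √15065 ≈ 122.74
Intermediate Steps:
T(g) = 1 (T(g) = (g + g)/(g + g) = (2*g)/((2*g)) = (2*g)*(1/(2*g)) = 1)
√(D(T(-10)) + 15064) = √(1 + 15064) = √15065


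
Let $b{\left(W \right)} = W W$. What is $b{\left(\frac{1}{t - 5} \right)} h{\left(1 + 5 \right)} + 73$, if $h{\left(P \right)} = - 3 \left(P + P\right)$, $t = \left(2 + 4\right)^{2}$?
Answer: $\frac{70117}{961} \approx 72.963$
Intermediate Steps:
$t = 36$ ($t = 6^{2} = 36$)
$h{\left(P \right)} = - 6 P$ ($h{\left(P \right)} = - 3 \cdot 2 P = - 6 P$)
$b{\left(W \right)} = W^{2}$
$b{\left(\frac{1}{t - 5} \right)} h{\left(1 + 5 \right)} + 73 = \left(\frac{1}{36 - 5}\right)^{2} \left(- 6 \left(1 + 5\right)\right) + 73 = \left(\frac{1}{31}\right)^{2} \left(\left(-6\right) 6\right) + 73 = \left(\frac{1}{31}\right)^{2} \left(-36\right) + 73 = \frac{1}{961} \left(-36\right) + 73 = - \frac{36}{961} + 73 = \frac{70117}{961}$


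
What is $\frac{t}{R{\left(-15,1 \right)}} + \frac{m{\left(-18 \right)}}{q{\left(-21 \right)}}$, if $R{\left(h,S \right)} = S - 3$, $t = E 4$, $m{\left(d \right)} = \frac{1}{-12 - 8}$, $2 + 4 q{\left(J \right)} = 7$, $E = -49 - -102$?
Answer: $- \frac{2651}{25} \approx -106.04$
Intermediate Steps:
$E = 53$ ($E = -49 + 102 = 53$)
$q{\left(J \right)} = \frac{5}{4}$ ($q{\left(J \right)} = - \frac{1}{2} + \frac{1}{4} \cdot 7 = - \frac{1}{2} + \frac{7}{4} = \frac{5}{4}$)
$m{\left(d \right)} = - \frac{1}{20}$ ($m{\left(d \right)} = \frac{1}{-20} = - \frac{1}{20}$)
$t = 212$ ($t = 53 \cdot 4 = 212$)
$R{\left(h,S \right)} = -3 + S$ ($R{\left(h,S \right)} = S - 3 = -3 + S$)
$\frac{t}{R{\left(-15,1 \right)}} + \frac{m{\left(-18 \right)}}{q{\left(-21 \right)}} = \frac{212}{-3 + 1} - \frac{1}{20 \cdot \frac{5}{4}} = \frac{212}{-2} - \frac{1}{25} = 212 \left(- \frac{1}{2}\right) - \frac{1}{25} = -106 - \frac{1}{25} = - \frac{2651}{25}$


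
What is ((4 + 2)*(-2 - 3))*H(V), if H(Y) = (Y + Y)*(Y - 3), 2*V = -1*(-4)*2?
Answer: -240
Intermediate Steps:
V = 4 (V = (-1*(-4)*2)/2 = (4*2)/2 = (½)*8 = 4)
H(Y) = 2*Y*(-3 + Y) (H(Y) = (2*Y)*(-3 + Y) = 2*Y*(-3 + Y))
((4 + 2)*(-2 - 3))*H(V) = ((4 + 2)*(-2 - 3))*(2*4*(-3 + 4)) = (6*(-5))*(2*4*1) = -30*8 = -240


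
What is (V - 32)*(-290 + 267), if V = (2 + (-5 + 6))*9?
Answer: 115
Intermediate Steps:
V = 27 (V = (2 + 1)*9 = 3*9 = 27)
(V - 32)*(-290 + 267) = (27 - 32)*(-290 + 267) = -5*(-23) = 115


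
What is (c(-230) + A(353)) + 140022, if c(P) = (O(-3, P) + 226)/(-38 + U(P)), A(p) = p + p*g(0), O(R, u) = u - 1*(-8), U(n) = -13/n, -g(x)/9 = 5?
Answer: 1086423310/8727 ≈ 1.2449e+5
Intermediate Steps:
g(x) = -45 (g(x) = -9*5 = -45)
O(R, u) = 8 + u (O(R, u) = u + 8 = 8 + u)
A(p) = -44*p (A(p) = p + p*(-45) = p - 45*p = -44*p)
c(P) = (234 + P)/(-38 - 13/P) (c(P) = ((8 + P) + 226)/(-38 - 13/P) = (234 + P)/(-38 - 13/P))
(c(-230) + A(353)) + 140022 = (-1*(-230)*(234 - 230)/(13 + 38*(-230)) - 44*353) + 140022 = (-1*(-230)*4/(13 - 8740) - 15532) + 140022 = (-1*(-230)*4/(-8727) - 15532) + 140022 = (-1*(-230)*(-1/8727)*4 - 15532) + 140022 = (-920/8727 - 15532) + 140022 = -135548684/8727 + 140022 = 1086423310/8727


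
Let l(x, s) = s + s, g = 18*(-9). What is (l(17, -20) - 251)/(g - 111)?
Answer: 97/91 ≈ 1.0659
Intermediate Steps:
g = -162
l(x, s) = 2*s
(l(17, -20) - 251)/(g - 111) = (2*(-20) - 251)/(-162 - 111) = (-40 - 251)/(-273) = -291*(-1/273) = 97/91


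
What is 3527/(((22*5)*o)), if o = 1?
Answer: 3527/110 ≈ 32.064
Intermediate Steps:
3527/(((22*5)*o)) = 3527/(((22*5)*1)) = 3527/((110*1)) = 3527/110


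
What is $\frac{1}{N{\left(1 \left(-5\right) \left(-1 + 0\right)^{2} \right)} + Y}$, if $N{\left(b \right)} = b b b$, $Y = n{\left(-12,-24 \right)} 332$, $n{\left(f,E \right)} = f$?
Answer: $- \frac{1}{4109} \approx -0.00024337$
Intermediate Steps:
$Y = -3984$ ($Y = \left(-12\right) 332 = -3984$)
$N{\left(b \right)} = b^{3}$ ($N{\left(b \right)} = b^{2} b = b^{3}$)
$\frac{1}{N{\left(1 \left(-5\right) \left(-1 + 0\right)^{2} \right)} + Y} = \frac{1}{\left(1 \left(-5\right) \left(-1 + 0\right)^{2}\right)^{3} - 3984} = \frac{1}{\left(- 5 \left(-1\right)^{2}\right)^{3} - 3984} = \frac{1}{\left(\left(-5\right) 1\right)^{3} - 3984} = \frac{1}{\left(-5\right)^{3} - 3984} = \frac{1}{-125 - 3984} = \frac{1}{-4109} = - \frac{1}{4109}$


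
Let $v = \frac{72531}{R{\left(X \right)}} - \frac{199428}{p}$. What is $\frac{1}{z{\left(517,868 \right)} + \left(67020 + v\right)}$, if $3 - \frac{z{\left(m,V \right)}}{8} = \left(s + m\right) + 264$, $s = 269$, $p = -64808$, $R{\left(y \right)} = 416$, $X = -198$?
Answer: $\frac{3370016}{198229162191} \approx 1.7001 \cdot 10^{-5}$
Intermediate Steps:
$z{\left(m,V \right)} = -4240 - 8 m$ ($z{\left(m,V \right)} = 24 - 8 \left(\left(269 + m\right) + 264\right) = 24 - 8 \left(533 + m\right) = 24 - \left(4264 + 8 m\right) = -4240 - 8 m$)
$v = \frac{597943887}{3370016}$ ($v = \frac{72531}{416} - \frac{199428}{-64808} = 72531 \cdot \frac{1}{416} - - \frac{49857}{16202} = \frac{72531}{416} + \frac{49857}{16202} = \frac{597943887}{3370016} \approx 177.43$)
$\frac{1}{z{\left(517,868 \right)} + \left(67020 + v\right)} = \frac{1}{\left(-4240 - 4136\right) + \left(67020 + \frac{597943887}{3370016}\right)} = \frac{1}{\left(-4240 - 4136\right) + \frac{226456416207}{3370016}} = \frac{1}{-8376 + \frac{226456416207}{3370016}} = \frac{1}{\frac{198229162191}{3370016}} = \frac{3370016}{198229162191}$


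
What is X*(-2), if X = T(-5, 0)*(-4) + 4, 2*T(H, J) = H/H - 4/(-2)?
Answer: 4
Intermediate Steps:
T(H, J) = 3/2 (T(H, J) = (H/H - 4/(-2))/2 = (1 - 4*(-½))/2 = (1 + 2)/2 = (½)*3 = 3/2)
X = -2 (X = (3/2)*(-4) + 4 = -6 + 4 = -2)
X*(-2) = -2*(-2) = 4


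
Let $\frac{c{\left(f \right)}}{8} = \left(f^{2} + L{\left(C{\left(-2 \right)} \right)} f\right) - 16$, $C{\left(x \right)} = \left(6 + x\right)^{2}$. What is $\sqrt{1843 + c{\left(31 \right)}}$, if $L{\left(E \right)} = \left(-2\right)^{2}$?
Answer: $3 \sqrt{1155} \approx 101.96$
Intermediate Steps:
$L{\left(E \right)} = 4$
$c{\left(f \right)} = -128 + 8 f^{2} + 32 f$ ($c{\left(f \right)} = 8 \left(\left(f^{2} + 4 f\right) - 16\right) = 8 \left(-16 + f^{2} + 4 f\right) = -128 + 8 f^{2} + 32 f$)
$\sqrt{1843 + c{\left(31 \right)}} = \sqrt{1843 + \left(-128 + 8 \cdot 31^{2} + 32 \cdot 31\right)} = \sqrt{1843 + \left(-128 + 8 \cdot 961 + 992\right)} = \sqrt{1843 + \left(-128 + 7688 + 992\right)} = \sqrt{1843 + 8552} = \sqrt{10395} = 3 \sqrt{1155}$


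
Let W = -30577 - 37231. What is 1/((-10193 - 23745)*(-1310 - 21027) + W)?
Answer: 1/758005298 ≈ 1.3193e-9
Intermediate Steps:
W = -67808
1/((-10193 - 23745)*(-1310 - 21027) + W) = 1/((-10193 - 23745)*(-1310 - 21027) - 67808) = 1/(-33938*(-22337) - 67808) = 1/(758073106 - 67808) = 1/758005298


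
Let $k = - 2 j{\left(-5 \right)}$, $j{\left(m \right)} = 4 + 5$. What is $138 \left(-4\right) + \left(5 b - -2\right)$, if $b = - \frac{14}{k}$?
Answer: $- \frac{4915}{9} \approx -546.11$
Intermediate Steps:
$j{\left(m \right)} = 9$
$k = -18$ ($k = \left(-2\right) 9 = -18$)
$b = \frac{7}{9}$ ($b = - \frac{14}{-18} = \left(-14\right) \left(- \frac{1}{18}\right) = \frac{7}{9} \approx 0.77778$)
$138 \left(-4\right) + \left(5 b - -2\right) = 138 \left(-4\right) + \left(5 \cdot \frac{7}{9} - -2\right) = -552 + \left(\frac{35}{9} + 2\right) = -552 + \frac{53}{9} = - \frac{4915}{9}$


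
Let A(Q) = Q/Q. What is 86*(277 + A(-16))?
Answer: 23908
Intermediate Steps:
A(Q) = 1
86*(277 + A(-16)) = 86*(277 + 1) = 86*278 = 23908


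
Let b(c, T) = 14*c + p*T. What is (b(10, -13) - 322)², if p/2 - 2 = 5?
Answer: 132496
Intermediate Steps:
p = 14 (p = 4 + 2*5 = 4 + 10 = 14)
b(c, T) = 14*T + 14*c (b(c, T) = 14*c + 14*T = 14*T + 14*c)
(b(10, -13) - 322)² = ((14*(-13) + 14*10) - 322)² = ((-182 + 140) - 322)² = (-42 - 322)² = (-364)² = 132496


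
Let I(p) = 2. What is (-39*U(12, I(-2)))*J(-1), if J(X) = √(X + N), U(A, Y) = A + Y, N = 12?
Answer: -546*√11 ≈ -1810.9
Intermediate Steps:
J(X) = √(12 + X) (J(X) = √(X + 12) = √(12 + X))
(-39*U(12, I(-2)))*J(-1) = (-39*(12 + 2))*√(12 - 1) = (-39*14)*√11 = -546*√11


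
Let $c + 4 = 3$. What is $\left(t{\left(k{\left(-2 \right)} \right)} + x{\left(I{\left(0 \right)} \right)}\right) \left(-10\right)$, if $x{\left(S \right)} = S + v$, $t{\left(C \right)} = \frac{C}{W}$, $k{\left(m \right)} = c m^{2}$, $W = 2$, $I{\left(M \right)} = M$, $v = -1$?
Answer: $30$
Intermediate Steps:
$c = -1$ ($c = -4 + 3 = -1$)
$k{\left(m \right)} = - m^{2}$
$t{\left(C \right)} = \frac{C}{2}$
$x{\left(S \right)} = -1 + S$ ($x{\left(S \right)} = S - 1 = -1 + S$)
$\left(t{\left(k{\left(-2 \right)} \right)} + x{\left(I{\left(0 \right)} \right)}\right) \left(-10\right) = \left(\frac{\left(-1\right) \left(-2\right)^{2}}{2} + \left(-1 + 0\right)\right) \left(-10\right) = \left(\frac{\left(-1\right) 4}{2} - 1\right) \left(-10\right) = \left(\frac{1}{2} \left(-4\right) - 1\right) \left(-10\right) = \left(-2 - 1\right) \left(-10\right) = \left(-3\right) \left(-10\right) = 30$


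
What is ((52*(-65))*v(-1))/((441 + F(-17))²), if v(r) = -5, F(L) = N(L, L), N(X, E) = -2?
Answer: 16900/192721 ≈ 0.087692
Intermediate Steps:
F(L) = -2
((52*(-65))*v(-1))/((441 + F(-17))²) = ((52*(-65))*(-5))/((441 - 2)²) = (-3380*(-5))/(439²) = 16900/192721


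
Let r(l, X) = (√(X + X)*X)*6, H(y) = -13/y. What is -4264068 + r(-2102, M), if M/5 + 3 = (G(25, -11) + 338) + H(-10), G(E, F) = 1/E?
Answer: -4264068 + 50451*√84085/25 ≈ -3.6789e+6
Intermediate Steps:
M = 16817/10 (M = -15 + 5*((1/25 + 338) - 13/(-10)) = -15 + 5*((1/25 + 338) - 13*(-⅒)) = -15 + 5*(8451/25 + 13/10) = -15 + 5*(16967/50) = -15 + 16967/10 = 16817/10 ≈ 1681.7)
r(l, X) = 6*√2*X^(3/2) (r(l, X) = (√(2*X)*X)*6 = ((√2*√X)*X)*6 = (√2*X^(3/2))*6 = 6*√2*X^(3/2))
-4264068 + r(-2102, M) = -4264068 + 6*√2*(16817/10)^(3/2) = -4264068 + 6*√2*(16817*√168170/100) = -4264068 + 50451*√84085/25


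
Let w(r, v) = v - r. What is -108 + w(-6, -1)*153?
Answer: 657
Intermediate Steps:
-108 + w(-6, -1)*153 = -108 + (-1 - 1*(-6))*153 = -108 + (-1 + 6)*153 = -108 + 5*153 = -108 + 765 = 657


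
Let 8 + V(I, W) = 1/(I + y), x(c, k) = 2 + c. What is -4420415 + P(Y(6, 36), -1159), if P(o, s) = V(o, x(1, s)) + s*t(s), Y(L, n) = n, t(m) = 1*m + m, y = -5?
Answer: -53749690/31 ≈ -1.7339e+6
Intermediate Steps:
t(m) = 2*m (t(m) = m + m = 2*m)
V(I, W) = -8 + 1/(-5 + I) (V(I, W) = -8 + 1/(I - 5) = -8 + 1/(-5 + I))
P(o, s) = 2*s² + (41 - 8*o)/(-5 + o) (P(o, s) = (41 - 8*o)/(-5 + o) + s*(2*s) = (41 - 8*o)/(-5 + o) + 2*s² = 2*s² + (41 - 8*o)/(-5 + o))
-4420415 + P(Y(6, 36), -1159) = -4420415 + (41 - 8*36 + 2*(-1159)²*(-5 + 36))/(-5 + 36) = -4420415 + (41 - 288 + 2*1343281*31)/31 = -4420415 + (41 - 288 + 83283422)/31 = -4420415 + (1/31)*83283175 = -4420415 + 83283175/31 = -53749690/31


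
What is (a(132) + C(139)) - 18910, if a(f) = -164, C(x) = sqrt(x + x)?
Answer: -19074 + sqrt(278) ≈ -19057.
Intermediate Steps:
C(x) = sqrt(2)*sqrt(x) (C(x) = sqrt(2*x) = sqrt(2)*sqrt(x))
(a(132) + C(139)) - 18910 = (-164 + sqrt(2)*sqrt(139)) - 18910 = (-164 + sqrt(278)) - 18910 = -19074 + sqrt(278)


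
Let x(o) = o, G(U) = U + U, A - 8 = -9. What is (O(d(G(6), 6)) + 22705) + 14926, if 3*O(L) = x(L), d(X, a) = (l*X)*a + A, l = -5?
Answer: 112532/3 ≈ 37511.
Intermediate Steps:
A = -1 (A = 8 - 9 = -1)
G(U) = 2*U
d(X, a) = -1 - 5*X*a (d(X, a) = (-5*X)*a - 1 = -5*X*a - 1 = -1 - 5*X*a)
O(L) = L/3
(O(d(G(6), 6)) + 22705) + 14926 = ((-1 - 5*2*6*6)/3 + 22705) + 14926 = ((-1 - 5*12*6)/3 + 22705) + 14926 = ((-1 - 360)/3 + 22705) + 14926 = ((1/3)*(-361) + 22705) + 14926 = (-361/3 + 22705) + 14926 = 67754/3 + 14926 = 112532/3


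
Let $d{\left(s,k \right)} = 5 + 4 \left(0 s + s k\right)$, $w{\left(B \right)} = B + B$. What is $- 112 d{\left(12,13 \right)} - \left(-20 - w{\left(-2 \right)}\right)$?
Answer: $-70432$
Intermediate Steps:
$w{\left(B \right)} = 2 B$
$d{\left(s,k \right)} = 5 + 4 k s$ ($d{\left(s,k \right)} = 5 + 4 \left(0 + k s\right) = 5 + 4 k s$)
$- 112 d{\left(12,13 \right)} - \left(-20 - w{\left(-2 \right)}\right) = - 112 \left(5 + 4 \cdot 13 \cdot 12\right) + \left(\left(2 \left(-2\right) + 31\right) - 11\right) = - 112 \left(5 + 624\right) + \left(\left(-4 + 31\right) - 11\right) = \left(-112\right) 629 + \left(27 - 11\right) = -70448 + 16 = -70432$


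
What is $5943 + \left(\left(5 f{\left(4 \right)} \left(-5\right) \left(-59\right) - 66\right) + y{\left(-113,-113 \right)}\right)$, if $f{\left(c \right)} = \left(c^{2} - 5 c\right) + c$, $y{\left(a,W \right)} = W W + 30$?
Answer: $18676$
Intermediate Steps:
$y{\left(a,W \right)} = 30 + W^{2}$ ($y{\left(a,W \right)} = W^{2} + 30 = 30 + W^{2}$)
$f{\left(c \right)} = c^{2} - 4 c$
$5943 + \left(\left(5 f{\left(4 \right)} \left(-5\right) \left(-59\right) - 66\right) + y{\left(-113,-113 \right)}\right) = 5943 - \left(36 - 12769 - 5 \cdot 4 \left(-4 + 4\right) \left(-5\right) \left(-59\right)\right) = 5943 + \left(\left(5 \cdot 4 \cdot 0 \left(-5\right) \left(-59\right) - 66\right) + \left(30 + 12769\right)\right) = 5943 + \left(\left(5 \cdot 0 \left(-5\right) \left(-59\right) - 66\right) + 12799\right) = 5943 + \left(\left(0 \left(-5\right) \left(-59\right) - 66\right) + 12799\right) = 5943 + \left(\left(0 \left(-59\right) - 66\right) + 12799\right) = 5943 + \left(\left(0 - 66\right) + 12799\right) = 5943 + \left(-66 + 12799\right) = 5943 + 12733 = 18676$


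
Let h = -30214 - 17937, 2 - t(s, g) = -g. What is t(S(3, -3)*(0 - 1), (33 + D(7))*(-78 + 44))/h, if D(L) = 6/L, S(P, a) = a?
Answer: 8044/337057 ≈ 0.023865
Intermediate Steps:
t(s, g) = 2 + g (t(s, g) = 2 - (-1)*g = 2 + g)
h = -48151
t(S(3, -3)*(0 - 1), (33 + D(7))*(-78 + 44))/h = (2 + (33 + 6/7)*(-78 + 44))/(-48151) = (2 + (33 + 6*(⅐))*(-34))*(-1/48151) = (2 + (33 + 6/7)*(-34))*(-1/48151) = (2 + (237/7)*(-34))*(-1/48151) = (2 - 8058/7)*(-1/48151) = -8044/7*(-1/48151) = 8044/337057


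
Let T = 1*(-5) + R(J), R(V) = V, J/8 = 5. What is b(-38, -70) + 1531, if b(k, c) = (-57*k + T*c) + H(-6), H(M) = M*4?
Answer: 1223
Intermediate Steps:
J = 40 (J = 8*5 = 40)
H(M) = 4*M
T = 35 (T = 1*(-5) + 40 = -5 + 40 = 35)
b(k, c) = -24 - 57*k + 35*c (b(k, c) = (-57*k + 35*c) + 4*(-6) = (-57*k + 35*c) - 24 = -24 - 57*k + 35*c)
b(-38, -70) + 1531 = (-24 - 57*(-38) + 35*(-70)) + 1531 = (-24 + 2166 - 2450) + 1531 = -308 + 1531 = 1223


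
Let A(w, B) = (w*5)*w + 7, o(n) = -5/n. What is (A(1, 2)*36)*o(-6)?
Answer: 360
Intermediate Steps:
A(w, B) = 7 + 5*w² (A(w, B) = (5*w)*w + 7 = 5*w² + 7 = 7 + 5*w²)
(A(1, 2)*36)*o(-6) = ((7 + 5*1²)*36)*(-5/(-6)) = ((7 + 5*1)*36)*(-5*(-⅙)) = ((7 + 5)*36)*(⅚) = (12*36)*(⅚) = 432*(⅚) = 360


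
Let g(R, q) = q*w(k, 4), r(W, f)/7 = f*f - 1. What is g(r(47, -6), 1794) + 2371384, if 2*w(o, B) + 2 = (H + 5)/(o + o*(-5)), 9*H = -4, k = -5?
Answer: 142187659/60 ≈ 2.3698e+6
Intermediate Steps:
H = -4/9 (H = (⅑)*(-4) = -4/9 ≈ -0.44444)
r(W, f) = -7 + 7*f² (r(W, f) = 7*(f*f - 1) = 7*(f² - 1) = 7*(-1 + f²) = -7 + 7*f²)
w(o, B) = -1 - 41/(72*o) (w(o, B) = -1 + ((-4/9 + 5)/(o + o*(-5)))/2 = -1 + (41/(9*(o - 5*o)))/2 = -1 + (41/(9*((-4*o))))/2 = -1 + (41*(-1/(4*o))/9)/2 = -1 + (-41/(36*o))/2 = -1 - 41/(72*o))
g(R, q) = -319*q/360 (g(R, q) = q*((-41/72 - 1*(-5))/(-5)) = q*(-(-41/72 + 5)/5) = q*(-⅕*319/72) = q*(-319/360) = -319*q/360)
g(r(47, -6), 1794) + 2371384 = -319/360*1794 + 2371384 = -95381/60 + 2371384 = 142187659/60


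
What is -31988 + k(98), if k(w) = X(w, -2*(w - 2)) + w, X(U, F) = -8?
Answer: -31898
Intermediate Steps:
k(w) = -8 + w
-31988 + k(98) = -31988 + (-8 + 98) = -31988 + 90 = -31898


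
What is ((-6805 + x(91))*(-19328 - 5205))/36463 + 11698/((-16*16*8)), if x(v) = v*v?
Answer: -37293037079/37338112 ≈ -998.79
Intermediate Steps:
x(v) = v**2
((-6805 + x(91))*(-19328 - 5205))/36463 + 11698/((-16*16*8)) = ((-6805 + 91**2)*(-19328 - 5205))/36463 + 11698/((-16*16*8)) = ((-6805 + 8281)*(-24533))*(1/36463) + 11698/((-256*8)) = (1476*(-24533))*(1/36463) + 11698/(-2048) = -36210708*1/36463 + 11698*(-1/2048) = -36210708/36463 - 5849/1024 = -37293037079/37338112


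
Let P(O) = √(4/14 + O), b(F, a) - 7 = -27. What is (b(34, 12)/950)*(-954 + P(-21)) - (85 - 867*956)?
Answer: 78734773/95 - 2*I*√1015/665 ≈ 8.2879e+5 - 0.095817*I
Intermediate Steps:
b(F, a) = -20 (b(F, a) = 7 - 27 = -20)
P(O) = √(2/7 + O) (P(O) = √(4*(1/14) + O) = √(2/7 + O))
(b(34, 12)/950)*(-954 + P(-21)) - (85 - 867*956) = (-20/950)*(-954 + √(14 + 49*(-21))/7) - (85 - 867*956) = (-20*1/950)*(-954 + √(14 - 1029)/7) - (85 - 828852) = -2*(-954 + √(-1015)/7)/95 - 1*(-828767) = -2*(-954 + (I*√1015)/7)/95 + 828767 = -2*(-954 + I*√1015/7)/95 + 828767 = (1908/95 - 2*I*√1015/665) + 828767 = 78734773/95 - 2*I*√1015/665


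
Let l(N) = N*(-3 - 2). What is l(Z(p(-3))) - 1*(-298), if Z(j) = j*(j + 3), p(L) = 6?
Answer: 28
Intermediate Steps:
Z(j) = j*(3 + j)
l(N) = -5*N (l(N) = N*(-5) = -5*N)
l(Z(p(-3))) - 1*(-298) = -30*(3 + 6) - 1*(-298) = -30*9 + 298 = -5*54 + 298 = -270 + 298 = 28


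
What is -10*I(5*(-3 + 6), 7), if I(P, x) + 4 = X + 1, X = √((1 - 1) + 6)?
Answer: 30 - 10*√6 ≈ 5.5051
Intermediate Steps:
X = √6 (X = √(0 + 6) = √6 ≈ 2.4495)
I(P, x) = -3 + √6 (I(P, x) = -4 + (√6 + 1) = -4 + (1 + √6) = -3 + √6)
-10*I(5*(-3 + 6), 7) = -10*(-3 + √6) = 30 - 10*√6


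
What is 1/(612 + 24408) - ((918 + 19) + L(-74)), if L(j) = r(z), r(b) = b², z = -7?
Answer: -24669719/25020 ≈ -986.00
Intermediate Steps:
L(j) = 49 (L(j) = (-7)² = 49)
1/(612 + 24408) - ((918 + 19) + L(-74)) = 1/(612 + 24408) - ((918 + 19) + 49) = 1/25020 - (937 + 49) = 1/25020 - 1*986 = 1/25020 - 986 = -24669719/25020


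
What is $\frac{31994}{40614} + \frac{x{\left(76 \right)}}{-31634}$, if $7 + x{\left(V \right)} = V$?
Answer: $\frac{504647915}{642391638} \approx 0.78558$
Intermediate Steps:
$x{\left(V \right)} = -7 + V$
$\frac{31994}{40614} + \frac{x{\left(76 \right)}}{-31634} = \frac{31994}{40614} + \frac{-7 + 76}{-31634} = 31994 \cdot \frac{1}{40614} + 69 \left(- \frac{1}{31634}\right) = \frac{15997}{20307} - \frac{69}{31634} = \frac{504647915}{642391638}$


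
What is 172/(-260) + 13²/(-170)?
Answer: -3659/2210 ≈ -1.6557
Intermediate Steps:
172/(-260) + 13²/(-170) = 172*(-1/260) + 169*(-1/170) = -43/65 - 169/170 = -3659/2210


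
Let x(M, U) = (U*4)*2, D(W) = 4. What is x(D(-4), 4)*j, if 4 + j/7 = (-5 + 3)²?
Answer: 0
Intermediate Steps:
j = 0 (j = -28 + 7*(-5 + 3)² = -28 + 7*(-2)² = -28 + 7*4 = -28 + 28 = 0)
x(M, U) = 8*U (x(M, U) = (4*U)*2 = 8*U)
x(D(-4), 4)*j = (8*4)*0 = 32*0 = 0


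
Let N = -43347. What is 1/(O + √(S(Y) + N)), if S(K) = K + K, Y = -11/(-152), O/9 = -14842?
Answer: -10151928/1356077532745 - 2*I*√62592859/1356077532745 ≈ -7.4862e-6 - 1.1668e-8*I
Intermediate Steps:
O = -133578 (O = 9*(-14842) = -133578)
Y = 11/152 (Y = -11*(-1/152) = 11/152 ≈ 0.072368)
S(K) = 2*K
1/(O + √(S(Y) + N)) = 1/(-133578 + √(2*(11/152) - 43347)) = 1/(-133578 + √(11/76 - 43347)) = 1/(-133578 + √(-3294361/76)) = 1/(-133578 + I*√62592859/38)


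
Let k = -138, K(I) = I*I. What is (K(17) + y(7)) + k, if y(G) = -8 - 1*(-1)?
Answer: 144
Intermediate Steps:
K(I) = I²
y(G) = -7 (y(G) = -8 + 1 = -7)
(K(17) + y(7)) + k = (17² - 7) - 138 = (289 - 7) - 138 = 282 - 138 = 144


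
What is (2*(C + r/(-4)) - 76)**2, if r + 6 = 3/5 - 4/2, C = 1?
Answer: 494209/100 ≈ 4942.1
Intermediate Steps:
r = -37/5 (r = -6 + (3/5 - 4/2) = -6 + (3*(1/5) - 4*1/2) = -6 + (3/5 - 2) = -6 - 7/5 = -37/5 ≈ -7.4000)
(2*(C + r/(-4)) - 76)**2 = (2*(1 - 37/5/(-4)) - 76)**2 = (2*(1 - 37/5*(-1/4)) - 76)**2 = (2*(1 + 37/20) - 76)**2 = (2*(57/20) - 76)**2 = (57/10 - 76)**2 = (-703/10)**2 = 494209/100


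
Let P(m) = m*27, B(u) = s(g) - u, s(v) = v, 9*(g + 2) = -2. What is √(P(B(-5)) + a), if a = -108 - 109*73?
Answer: I*√7990 ≈ 89.387*I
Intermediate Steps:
g = -20/9 (g = -2 + (⅑)*(-2) = -2 - 2/9 = -20/9 ≈ -2.2222)
B(u) = -20/9 - u
P(m) = 27*m
a = -8065 (a = -108 - 7957 = -8065)
√(P(B(-5)) + a) = √(27*(-20/9 - 1*(-5)) - 8065) = √(27*(-20/9 + 5) - 8065) = √(27*(25/9) - 8065) = √(75 - 8065) = √(-7990) = I*√7990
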